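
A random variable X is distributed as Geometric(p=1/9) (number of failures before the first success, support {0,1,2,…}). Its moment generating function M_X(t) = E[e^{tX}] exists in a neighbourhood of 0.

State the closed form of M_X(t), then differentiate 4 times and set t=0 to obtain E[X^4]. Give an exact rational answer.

M_X(t) = 1/(9*(1 - 8*e^(t)/9))
M′(t) = 8*e^(t)/(64*e^(2*t) - 144*e^(t) + 81)
M′′(t) = (-64*e^(2*t) - 72*e^(t))/(512*e^(3*t) - 1728*e^(2*t) + 1944*e^(t) - 729)
M′′′(t) = (512*e^(3*t) + 2304*e^(2*t) + 648*e^(t))/(4096*e^(4*t) - 18432*e^(3*t) + 31104*e^(2*t) - 23328*e^(t) + 6561)
M′′′′(t) = (-4096*e^(4*t) - 50688*e^(3*t) - 57024*e^(2*t) - 5832*e^(t))/(32768*e^(5*t) - 184320*e^(4*t) + 414720*e^(3*t) - 466560*e^(2*t) + 262440*e^(t) - 59049)

E[X^4] = M′′′′(0) = 117640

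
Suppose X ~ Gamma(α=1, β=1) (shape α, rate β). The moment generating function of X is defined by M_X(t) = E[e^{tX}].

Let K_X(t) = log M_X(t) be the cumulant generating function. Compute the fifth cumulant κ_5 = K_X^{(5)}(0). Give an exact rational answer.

κ_5 = d^5K/dt^5 |_{t=0} = 24

M_X(t) = 1/(1 - t)
K_X(t) = log M_X(t) = -log(1 - t)
dK/dt = -1/(t - 1)
d^2K/dt^2 = 1/(t^2 - 2*t + 1)
d^3K/dt^3 = -2/(t^3 - 3*t^2 + 3*t - 1)
d^4K/dt^4 = 6/(t^4 - 4*t^3 + 6*t^2 - 4*t + 1)
d^5K/dt^5 = -24/(t^5 - 5*t^4 + 10*t^3 - 10*t^2 + 5*t - 1)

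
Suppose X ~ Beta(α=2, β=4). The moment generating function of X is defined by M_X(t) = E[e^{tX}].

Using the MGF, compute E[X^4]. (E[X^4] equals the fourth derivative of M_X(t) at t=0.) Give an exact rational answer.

M_X(t) = ₁F₁(2; 6; t)
M^(4)(t) = 5*₁F₁(6; 10; t)/126

E[X^4] = M^(4)(0) = 5/126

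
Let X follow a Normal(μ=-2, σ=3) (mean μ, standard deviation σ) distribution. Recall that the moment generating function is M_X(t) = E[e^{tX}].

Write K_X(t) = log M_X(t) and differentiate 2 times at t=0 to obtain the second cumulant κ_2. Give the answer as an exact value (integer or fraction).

M_X(t) = e^(9*t^2/2 - 2*t)
K_X(t) = log M_X(t) = 9*t^2/2 - 2*t
K^(2)(t) = 9

κ_2 = K^(2)(0) = 9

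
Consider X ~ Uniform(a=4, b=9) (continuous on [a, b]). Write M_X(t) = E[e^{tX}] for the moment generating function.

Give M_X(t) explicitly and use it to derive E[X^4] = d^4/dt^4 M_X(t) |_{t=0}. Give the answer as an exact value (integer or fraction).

M_X(t) = (e^(9*t) - e^(4*t))/(5*t)

E[X^4] = D^4[M](0) = 2321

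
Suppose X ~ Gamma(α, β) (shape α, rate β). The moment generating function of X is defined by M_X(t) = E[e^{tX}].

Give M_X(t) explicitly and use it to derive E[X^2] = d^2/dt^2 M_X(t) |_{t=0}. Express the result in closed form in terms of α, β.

M_X(t) = (β/(β - t))^α
M′(t) = -α*β^α*(1/(β - t))^α/(-β + t)
M′′(t) = (α^2*β^α*(1/(β - t))^α + α*β^α*(1/(β - t))^α)/(β^2 - 2*β*t + t^2)

E[X^2] = M′′(0) = α*(α + 1)/β^2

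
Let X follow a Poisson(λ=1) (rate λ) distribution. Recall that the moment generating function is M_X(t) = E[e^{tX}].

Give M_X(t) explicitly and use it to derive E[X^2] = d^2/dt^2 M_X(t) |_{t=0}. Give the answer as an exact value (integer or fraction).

E[X^2] = M^(2)(0) = 2

M_X(t) = e^(e^(t) - 1)
M^(2)(t) = (e^(2*t)*e^(e^(t)) + e^(t)*e^(e^(t)))*e^(-1)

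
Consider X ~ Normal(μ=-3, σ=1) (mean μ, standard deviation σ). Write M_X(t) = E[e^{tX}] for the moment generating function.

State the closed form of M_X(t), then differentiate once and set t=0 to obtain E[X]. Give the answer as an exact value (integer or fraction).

E[X] = dM/dt |_{t=0} = -3

M_X(t) = e^(t^2/2 - 3*t)
dM/dt = t*e^(-3*t)*e^(t^2/2) - 3*e^(-3*t)*e^(t^2/2)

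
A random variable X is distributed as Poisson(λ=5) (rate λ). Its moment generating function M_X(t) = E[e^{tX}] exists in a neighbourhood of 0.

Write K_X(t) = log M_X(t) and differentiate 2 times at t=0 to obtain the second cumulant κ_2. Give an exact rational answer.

M_X(t) = e^(5*e^(t) - 5)
K_X(t) = log M_X(t) = 5*e^(t) - 5
D^2[K](t) = 5*e^(t)

κ_2 = D^2[K](0) = 5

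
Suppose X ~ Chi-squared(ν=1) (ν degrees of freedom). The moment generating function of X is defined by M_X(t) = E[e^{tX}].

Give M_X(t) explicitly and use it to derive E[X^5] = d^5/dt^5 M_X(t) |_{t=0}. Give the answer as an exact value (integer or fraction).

M_X(t) = 1/√(1 - 2*t)
dM/dt = -1/(2*t*√(1 - 2*t) - √(1 - 2*t))
d^2M/dt^2 = 3/(4*t^2*√(1 - 2*t) - 4*t*√(1 - 2*t) + √(1 - 2*t))
d^3M/dt^3 = -15/(8*t^3*√(1 - 2*t) - 12*t^2*√(1 - 2*t) + 6*t*√(1 - 2*t) - √(1 - 2*t))
d^4M/dt^4 = 105/(16*t^4*√(1 - 2*t) - 32*t^3*√(1 - 2*t) + 24*t^2*√(1 - 2*t) - 8*t*√(1 - 2*t) + √(1 - 2*t))
d^5M/dt^5 = -945/(32*t^5*√(1 - 2*t) - 80*t^4*√(1 - 2*t) + 80*t^3*√(1 - 2*t) - 40*t^2*√(1 - 2*t) + 10*t*√(1 - 2*t) - √(1 - 2*t))

E[X^5] = d^5M/dt^5 |_{t=0} = 945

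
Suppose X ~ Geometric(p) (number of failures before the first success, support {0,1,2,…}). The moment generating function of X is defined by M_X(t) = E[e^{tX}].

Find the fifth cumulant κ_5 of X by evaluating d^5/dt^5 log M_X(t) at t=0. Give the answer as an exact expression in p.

κ_5 = d^5K/dt^5 |_{t=0} = (p^4 - 15*p^3 + 50*p^2 - 60*p + 24)/p^5

M_X(t) = p/(-(1 - p)*e^(t) + 1)
K_X(t) = log M_X(t) = log(p) - log(-(1 - p)*e^(t) + 1)
dK/dt = (-p*e^(t) + e^(t))/(p*e^(t) - e^(t) + 1)
d^2K/dt^2 = (-p*e^(t) + e^(t))/(p^2*e^(2*t) - 2*p*e^(2*t) + 2*p*e^(t) + e^(2*t) - 2*e^(t) + 1)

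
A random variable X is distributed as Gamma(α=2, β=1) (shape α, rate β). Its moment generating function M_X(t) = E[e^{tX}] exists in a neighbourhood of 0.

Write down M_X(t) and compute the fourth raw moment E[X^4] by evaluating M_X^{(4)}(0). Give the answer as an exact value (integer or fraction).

E[X^4] = M^(4)(0) = 120

M_X(t) = (1 - t)^(-2)
M^(4)(t) = 120/(t^6 - 6*t^5 + 15*t^4 - 20*t^3 + 15*t^2 - 6*t + 1)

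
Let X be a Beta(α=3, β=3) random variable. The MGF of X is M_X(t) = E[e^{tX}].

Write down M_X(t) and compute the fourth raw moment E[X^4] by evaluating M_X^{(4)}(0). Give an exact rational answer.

M_X(t) = ₁F₁(3; 6; t)
M′(t) = ₁F₁(4; 7; t)/2
M′′(t) = 2*₁F₁(5; 8; t)/7
M′′′(t) = 5*₁F₁(6; 9; t)/28
M′′′′(t) = 5*₁F₁(7; 10; t)/42

E[X^4] = M′′′′(0) = 5/42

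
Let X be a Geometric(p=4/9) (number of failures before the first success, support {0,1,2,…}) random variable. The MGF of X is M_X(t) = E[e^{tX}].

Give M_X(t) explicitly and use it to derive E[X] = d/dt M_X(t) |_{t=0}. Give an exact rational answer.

E[X] = D[M](0) = 5/4

M_X(t) = 4/(9*(1 - 5*e^(t)/9))
D[M](t) = 20*e^(t)/(25*e^(2*t) - 90*e^(t) + 81)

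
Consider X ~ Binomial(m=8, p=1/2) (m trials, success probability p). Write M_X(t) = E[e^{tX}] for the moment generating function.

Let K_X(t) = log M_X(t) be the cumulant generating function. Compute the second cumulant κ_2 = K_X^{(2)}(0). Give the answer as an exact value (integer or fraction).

M_X(t) = (e^(t)/2 + 1/2)^8
K_X(t) = log M_X(t) = 8*log(e^(t)/2 + 1/2)
K′(t) = 8*e^(t)/(e^(t) + 1)
K′′(t) = 8*e^(t)/(e^(2*t) + 2*e^(t) + 1)

κ_2 = K′′(0) = 2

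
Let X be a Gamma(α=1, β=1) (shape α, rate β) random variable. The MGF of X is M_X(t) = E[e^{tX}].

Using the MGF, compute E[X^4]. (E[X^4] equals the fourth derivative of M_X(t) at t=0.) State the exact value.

E[X^4] = M^(4)(0) = 24

M_X(t) = 1/(1 - t)
M^(4)(t) = -24/(t^5 - 5*t^4 + 10*t^3 - 10*t^2 + 5*t - 1)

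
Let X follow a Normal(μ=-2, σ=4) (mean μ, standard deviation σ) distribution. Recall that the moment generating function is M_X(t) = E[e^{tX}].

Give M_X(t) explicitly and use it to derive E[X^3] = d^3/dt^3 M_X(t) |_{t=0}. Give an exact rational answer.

E[X^3] = D^3[M](0) = -104

M_X(t) = e^(8*t^2 - 2*t)
D^3[M](t) = (4096*t^3*e^(8*t^2) - 1536*t^2*e^(8*t^2) + 960*t*e^(8*t^2) - 104*e^(8*t^2))*e^(-2*t)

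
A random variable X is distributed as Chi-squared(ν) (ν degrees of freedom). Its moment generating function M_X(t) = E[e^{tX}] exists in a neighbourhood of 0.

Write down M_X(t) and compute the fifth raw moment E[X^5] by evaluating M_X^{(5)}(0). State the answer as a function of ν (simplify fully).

E[X^5] = D^5[M](0) = ν*(ν^4 + 20*ν^3 + 140*ν^2 + 400*ν + 384)

M_X(t) = (1 - 2*t)^(-ν/2)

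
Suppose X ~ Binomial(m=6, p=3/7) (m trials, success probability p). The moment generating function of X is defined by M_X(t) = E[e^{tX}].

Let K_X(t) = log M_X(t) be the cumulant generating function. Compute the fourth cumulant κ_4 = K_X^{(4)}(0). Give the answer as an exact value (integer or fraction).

M_X(t) = (3*e^(t)/7 + 4/7)^6
K_X(t) = log M_X(t) = 6*log(3*e^(t)/7 + 4/7)
D^4[K](t) = (648*e^(3*t) - 3456*e^(2*t) + 1152*e^(t))/(81*e^(4*t) + 432*e^(3*t) + 864*e^(2*t) + 768*e^(t) + 256)

κ_4 = D^4[K](0) = -1656/2401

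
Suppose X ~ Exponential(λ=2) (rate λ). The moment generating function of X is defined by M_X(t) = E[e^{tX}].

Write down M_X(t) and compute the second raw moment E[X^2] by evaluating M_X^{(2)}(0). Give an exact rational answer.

M_X(t) = 2/(2 - t)
M^(2)(t) = -4/(t^3 - 6*t^2 + 12*t - 8)

E[X^2] = M^(2)(0) = 1/2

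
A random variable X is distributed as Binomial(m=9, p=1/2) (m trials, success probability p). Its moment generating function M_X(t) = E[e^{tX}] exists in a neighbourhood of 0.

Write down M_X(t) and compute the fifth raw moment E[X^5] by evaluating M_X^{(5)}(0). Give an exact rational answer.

E[X^5] = M′′′′′(0) = 4212

M_X(t) = (e^(t)/2 + 1/2)^9
M′(t) = 9*e^(9*t)/512 + 9*e^(8*t)/64 + 63*e^(7*t)/128 + 63*e^(6*t)/64 + 315*e^(5*t)/256 + 63*e^(4*t)/64 + 63*e^(3*t)/128 + 9*e^(2*t)/64 + 9*e^(t)/512
M′′(t) = 81*e^(9*t)/512 + 9*e^(8*t)/8 + 441*e^(7*t)/128 + 189*e^(6*t)/32 + 1575*e^(5*t)/256 + 63*e^(4*t)/16 + 189*e^(3*t)/128 + 9*e^(2*t)/32 + 9*e^(t)/512
M′′′(t) = 729*e^(9*t)/512 + 9*e^(8*t) + 3087*e^(7*t)/128 + 567*e^(6*t)/16 + 7875*e^(5*t)/256 + 63*e^(4*t)/4 + 567*e^(3*t)/128 + 9*e^(2*t)/16 + 9*e^(t)/512
M′′′′(t) = 6561*e^(9*t)/512 + 72*e^(8*t) + 21609*e^(7*t)/128 + 1701*e^(6*t)/8 + 39375*e^(5*t)/256 + 63*e^(4*t) + 1701*e^(3*t)/128 + 9*e^(2*t)/8 + 9*e^(t)/512
M′′′′′(t) = 59049*e^(9*t)/512 + 576*e^(8*t) + 151263*e^(7*t)/128 + 5103*e^(6*t)/4 + 196875*e^(5*t)/256 + 252*e^(4*t) + 5103*e^(3*t)/128 + 9*e^(2*t)/4 + 9*e^(t)/512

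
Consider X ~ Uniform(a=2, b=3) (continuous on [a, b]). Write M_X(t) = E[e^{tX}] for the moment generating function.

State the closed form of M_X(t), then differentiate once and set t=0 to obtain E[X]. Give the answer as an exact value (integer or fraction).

M_X(t) = (e^(3*t) - e^(2*t))/t
M^(1)(t) = (3*t*e^(3*t) - 2*t*e^(2*t) - e^(3*t) + e^(2*t))/t^2

E[X] = M^(1)(0) = 5/2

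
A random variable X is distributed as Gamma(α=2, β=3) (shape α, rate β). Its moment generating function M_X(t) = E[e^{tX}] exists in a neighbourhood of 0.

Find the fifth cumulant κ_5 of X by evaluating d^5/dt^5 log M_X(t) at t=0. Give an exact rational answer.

κ_5 = D^5[K](0) = 16/81

M_X(t) = 9/(3 - t)^2
K_X(t) = log M_X(t) = -2*log(3 - t) + 2*log(3)
D^5[K](t) = -48/(t^5 - 15*t^4 + 90*t^3 - 270*t^2 + 405*t - 243)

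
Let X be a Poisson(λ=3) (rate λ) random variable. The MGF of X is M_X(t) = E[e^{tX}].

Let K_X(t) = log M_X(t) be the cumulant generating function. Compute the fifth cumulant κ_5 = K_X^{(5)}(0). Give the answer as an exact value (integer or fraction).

κ_5 = D^5[K](0) = 3

M_X(t) = e^(3*e^(t) - 3)
K_X(t) = log M_X(t) = 3*e^(t) - 3
D^5[K](t) = 3*e^(t)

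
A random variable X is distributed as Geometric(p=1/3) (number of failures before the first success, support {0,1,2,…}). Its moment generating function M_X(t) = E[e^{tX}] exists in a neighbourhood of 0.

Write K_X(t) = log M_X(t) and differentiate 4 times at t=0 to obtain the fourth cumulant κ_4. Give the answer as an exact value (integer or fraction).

M_X(t) = 1/(3*(1 - 2*e^(t)/3))
K_X(t) = log M_X(t) = -log(1 - 2*e^(t)/3) - log(3)
D^4[K](t) = (24*e^(3*t) + 144*e^(2*t) + 54*e^(t))/(16*e^(4*t) - 96*e^(3*t) + 216*e^(2*t) - 216*e^(t) + 81)

κ_4 = D^4[K](0) = 222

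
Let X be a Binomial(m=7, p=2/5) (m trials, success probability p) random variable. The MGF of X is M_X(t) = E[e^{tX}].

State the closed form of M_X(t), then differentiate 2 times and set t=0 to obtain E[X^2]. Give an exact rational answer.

E[X^2] = d^2M/dt^2 |_{t=0} = 238/25

M_X(t) = (2*e^(t)/5 + 3/5)^7
dM/dt = 896*e^(7*t)/78125 + 8064*e^(6*t)/78125 + 6048*e^(5*t)/15625 + 12096*e^(4*t)/15625 + 13608*e^(3*t)/15625 + 40824*e^(2*t)/78125 + 10206*e^(t)/78125
d^2M/dt^2 = 6272*e^(7*t)/78125 + 48384*e^(6*t)/78125 + 6048*e^(5*t)/3125 + 48384*e^(4*t)/15625 + 40824*e^(3*t)/15625 + 81648*e^(2*t)/78125 + 10206*e^(t)/78125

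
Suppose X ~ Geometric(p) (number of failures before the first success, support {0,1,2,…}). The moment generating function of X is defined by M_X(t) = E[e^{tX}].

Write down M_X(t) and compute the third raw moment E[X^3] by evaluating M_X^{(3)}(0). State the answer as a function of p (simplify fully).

E[X^3] = d^3M/dt^3 |_{t=0} = -1 + 7/p - 12/p^2 + 6/p^3

M_X(t) = p/(-(1 - p)*e^(t) + 1)
dM/dt = (-p^2*e^(t) + p*e^(t))/(p^2*e^(2*t) - 2*p*e^(2*t) + 2*p*e^(t) + e^(2*t) - 2*e^(t) + 1)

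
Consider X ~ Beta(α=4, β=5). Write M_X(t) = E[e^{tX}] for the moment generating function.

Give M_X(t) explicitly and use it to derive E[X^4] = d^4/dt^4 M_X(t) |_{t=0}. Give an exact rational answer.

E[X^4] = M′′′′(0) = 7/99

M_X(t) = ₁F₁(4; 9; t)
M′(t) = 4*₁F₁(5; 10; t)/9
M′′(t) = 2*₁F₁(6; 11; t)/9
M′′′(t) = 4*₁F₁(7; 12; t)/33
M′′′′(t) = 7*₁F₁(8; 13; t)/99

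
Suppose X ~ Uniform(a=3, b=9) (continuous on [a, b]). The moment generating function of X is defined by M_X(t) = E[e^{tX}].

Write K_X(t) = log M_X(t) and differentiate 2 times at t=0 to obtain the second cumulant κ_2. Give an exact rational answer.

κ_2 = d^2K/dt^2 |_{t=0} = 3

M_X(t) = (e^(9*t) - e^(3*t))/(6*t)
K_X(t) = log M_X(t) = -log(t) + log(e^(9*t) - e^(3*t)) - log(6)
dK/dt = (9*t*e^(6*t) - 3*t - e^(6*t) + 1)/(t*e^(6*t) - t)
d^2K/dt^2 = (-36*t^2*e^(6*t) + e^(12*t) - 2*e^(6*t) + 1)/(t^2*e^(12*t) - 2*t^2*e^(6*t) + t^2)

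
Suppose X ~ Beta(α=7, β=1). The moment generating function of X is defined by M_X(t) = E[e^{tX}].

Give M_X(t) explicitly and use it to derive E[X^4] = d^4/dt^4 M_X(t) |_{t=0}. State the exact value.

E[X^4] = M^(4)(0) = 7/11

M_X(t) = ₁F₁(7; 8; t)
M^(4)(t) = 7*₁F₁(11; 12; t)/11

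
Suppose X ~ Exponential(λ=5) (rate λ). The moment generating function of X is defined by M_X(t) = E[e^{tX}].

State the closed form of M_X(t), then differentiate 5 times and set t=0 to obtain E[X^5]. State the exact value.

E[X^5] = M^(5)(0) = 24/625

M_X(t) = 5/(5 - t)
M^(5)(t) = 600/(t^6 - 30*t^5 + 375*t^4 - 2500*t^3 + 9375*t^2 - 18750*t + 15625)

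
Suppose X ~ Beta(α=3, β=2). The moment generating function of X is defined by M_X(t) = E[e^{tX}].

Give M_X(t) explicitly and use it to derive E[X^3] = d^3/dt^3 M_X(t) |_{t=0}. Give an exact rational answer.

E[X^3] = M^(3)(0) = 2/7

M_X(t) = ₁F₁(3; 5; t)
M^(3)(t) = 2*₁F₁(6; 8; t)/7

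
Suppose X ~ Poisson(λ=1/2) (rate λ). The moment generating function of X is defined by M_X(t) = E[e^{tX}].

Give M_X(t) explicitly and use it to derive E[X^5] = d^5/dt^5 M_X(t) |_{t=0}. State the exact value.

E[X^5] = d^5M/dt^5 |_{t=0} = 257/32

M_X(t) = e^(e^(t)/2 - 1/2)
dM/dt = e^(-1/2)*e^(t)*e^(e^(t)/2)/2
d^2M/dt^2 = (e^(2*t)*e^(e^(t)/2) + 2*e^(t)*e^(e^(t)/2))*e^(-1/2)/4
d^3M/dt^3 = (e^(3*t)*e^(e^(t)/2) + 6*e^(2*t)*e^(e^(t)/2) + 4*e^(t)*e^(e^(t)/2))*e^(-1/2)/8
d^4M/dt^4 = (e^(4*t)*e^(e^(t)/2) + 12*e^(3*t)*e^(e^(t)/2) + 28*e^(2*t)*e^(e^(t)/2) + 8*e^(t)*e^(e^(t)/2))*e^(-1/2)/16
d^5M/dt^5 = (e^(5*t)*e^(e^(t)/2) + 20*e^(4*t)*e^(e^(t)/2) + 100*e^(3*t)*e^(e^(t)/2) + 120*e^(2*t)*e^(e^(t)/2) + 16*e^(t)*e^(e^(t)/2))*e^(-1/2)/32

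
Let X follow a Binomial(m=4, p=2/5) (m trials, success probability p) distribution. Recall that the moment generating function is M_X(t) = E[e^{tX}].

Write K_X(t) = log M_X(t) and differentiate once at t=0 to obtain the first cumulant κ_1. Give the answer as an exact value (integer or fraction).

M_X(t) = (2*e^(t)/5 + 3/5)^4
K_X(t) = log M_X(t) = 4*log(2*e^(t)/5 + 3/5)
dK/dt = 8*e^(t)/(2*e^(t) + 3)

κ_1 = dK/dt |_{t=0} = 8/5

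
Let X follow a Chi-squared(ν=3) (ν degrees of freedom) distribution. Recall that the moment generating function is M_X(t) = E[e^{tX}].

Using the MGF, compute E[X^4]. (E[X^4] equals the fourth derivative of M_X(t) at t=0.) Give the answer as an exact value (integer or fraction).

M_X(t) = (1 - 2*t)^(-3/2)
D^4[M](t) = -945/(32*t^5*√(1 - 2*t) - 80*t^4*√(1 - 2*t) + 80*t^3*√(1 - 2*t) - 40*t^2*√(1 - 2*t) + 10*t*√(1 - 2*t) - √(1 - 2*t))

E[X^4] = D^4[M](0) = 945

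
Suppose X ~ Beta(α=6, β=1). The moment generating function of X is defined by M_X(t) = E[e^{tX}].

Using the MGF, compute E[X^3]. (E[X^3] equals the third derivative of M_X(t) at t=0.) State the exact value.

E[X^3] = d^3M/dt^3 |_{t=0} = 2/3

M_X(t) = ₁F₁(6; 7; t)
dM/dt = 6*₁F₁(7; 8; t)/7
d^2M/dt^2 = 3*₁F₁(8; 9; t)/4
d^3M/dt^3 = 2*₁F₁(9; 10; t)/3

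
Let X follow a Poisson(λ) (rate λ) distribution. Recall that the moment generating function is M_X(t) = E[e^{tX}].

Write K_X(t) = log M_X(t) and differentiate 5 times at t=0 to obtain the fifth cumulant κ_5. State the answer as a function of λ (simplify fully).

M_X(t) = e^(λ*(e^(t) - 1))
K_X(t) = log M_X(t) = λ*(e^(t) - 1)
D^5[K](t) = λ*e^(t)

κ_5 = D^5[K](0) = λ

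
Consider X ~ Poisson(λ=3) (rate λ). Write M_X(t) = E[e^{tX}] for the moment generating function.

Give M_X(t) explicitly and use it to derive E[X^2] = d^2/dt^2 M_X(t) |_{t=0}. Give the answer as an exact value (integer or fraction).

M_X(t) = e^(3*e^(t) - 3)
M^(2)(t) = (9*e^(2*t)*e^(3*e^(t)) + 3*e^(t)*e^(3*e^(t)))*e^(-3)

E[X^2] = M^(2)(0) = 12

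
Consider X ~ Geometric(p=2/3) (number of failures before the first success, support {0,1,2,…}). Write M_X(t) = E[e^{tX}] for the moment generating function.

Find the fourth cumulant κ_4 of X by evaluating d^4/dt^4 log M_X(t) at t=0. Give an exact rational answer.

M_X(t) = 2/(3*(1 - e^(t)/3))
K_X(t) = log M_X(t) = -log(1 - e^(t)/3) - log(3) + log(2)
dK/dt = -e^(t)/(e^(t) - 3)
d^2K/dt^2 = 3*e^(t)/(e^(2*t) - 6*e^(t) + 9)
d^3K/dt^3 = (-3*e^(2*t) - 9*e^(t))/(e^(3*t) - 9*e^(2*t) + 27*e^(t) - 27)
d^4K/dt^4 = (3*e^(3*t) + 36*e^(2*t) + 27*e^(t))/(e^(4*t) - 12*e^(3*t) + 54*e^(2*t) - 108*e^(t) + 81)

κ_4 = d^4K/dt^4 |_{t=0} = 33/8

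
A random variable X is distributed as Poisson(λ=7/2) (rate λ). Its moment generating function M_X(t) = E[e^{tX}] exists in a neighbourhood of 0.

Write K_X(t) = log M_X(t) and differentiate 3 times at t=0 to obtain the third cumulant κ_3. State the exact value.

κ_3 = D^3[K](0) = 7/2

M_X(t) = e^(7*e^(t)/2 - 7/2)
K_X(t) = log M_X(t) = 7*e^(t)/2 - 7/2
D^3[K](t) = 7*e^(t)/2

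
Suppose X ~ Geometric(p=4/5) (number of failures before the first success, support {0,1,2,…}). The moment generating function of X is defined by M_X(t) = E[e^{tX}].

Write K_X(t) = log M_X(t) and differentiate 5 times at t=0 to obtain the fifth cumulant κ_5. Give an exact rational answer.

M_X(t) = 4/(5*(1 - e^(t)/5))
K_X(t) = log M_X(t) = -log(1 - e^(t)/5) - log(5) + 2*log(2)
K′(t) = -e^(t)/(e^(t) - 5)
K′′(t) = 5*e^(t)/(e^(2*t) - 10*e^(t) + 25)
K′′′(t) = (-5*e^(2*t) - 25*e^(t))/(e^(3*t) - 15*e^(2*t) + 75*e^(t) - 125)
K′′′′(t) = (5*e^(3*t) + 100*e^(2*t) + 125*e^(t))/(e^(4*t) - 20*e^(3*t) + 150*e^(2*t) - 500*e^(t) + 625)
K′′′′′(t) = (-5*e^(4*t) - 275*e^(3*t) - 1375*e^(2*t) - 625*e^(t))/(e^(5*t) - 25*e^(4*t) + 250*e^(3*t) - 1250*e^(2*t) + 3125*e^(t) - 3125)

κ_5 = K′′′′′(0) = 285/128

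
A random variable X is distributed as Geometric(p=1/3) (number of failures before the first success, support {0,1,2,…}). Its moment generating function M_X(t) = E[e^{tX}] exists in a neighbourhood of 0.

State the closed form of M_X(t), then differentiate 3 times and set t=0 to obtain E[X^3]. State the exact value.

M_X(t) = 1/(3*(1 - 2*e^(t)/3))
D^3[M](t) = (8*e^(3*t) + 48*e^(2*t) + 18*e^(t))/(16*e^(4*t) - 96*e^(3*t) + 216*e^(2*t) - 216*e^(t) + 81)

E[X^3] = D^3[M](0) = 74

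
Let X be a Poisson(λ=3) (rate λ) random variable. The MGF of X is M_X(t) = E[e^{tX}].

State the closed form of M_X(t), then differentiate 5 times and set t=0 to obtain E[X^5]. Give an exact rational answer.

E[X^5] = M′′′′′(0) = 1866

M_X(t) = e^(3*e^(t) - 3)
M′(t) = 3*e^(-3)*e^(t)*e^(3*e^(t))
M′′(t) = (9*e^(2*t)*e^(3*e^(t)) + 3*e^(t)*e^(3*e^(t)))*e^(-3)
M′′′(t) = (27*e^(3*t)*e^(3*e^(t)) + 27*e^(2*t)*e^(3*e^(t)) + 3*e^(t)*e^(3*e^(t)))*e^(-3)
M′′′′(t) = (81*e^(4*t)*e^(3*e^(t)) + 162*e^(3*t)*e^(3*e^(t)) + 63*e^(2*t)*e^(3*e^(t)) + 3*e^(t)*e^(3*e^(t)))*e^(-3)
M′′′′′(t) = (243*e^(5*t)*e^(3*e^(t)) + 810*e^(4*t)*e^(3*e^(t)) + 675*e^(3*t)*e^(3*e^(t)) + 135*e^(2*t)*e^(3*e^(t)) + 3*e^(t)*e^(3*e^(t)))*e^(-3)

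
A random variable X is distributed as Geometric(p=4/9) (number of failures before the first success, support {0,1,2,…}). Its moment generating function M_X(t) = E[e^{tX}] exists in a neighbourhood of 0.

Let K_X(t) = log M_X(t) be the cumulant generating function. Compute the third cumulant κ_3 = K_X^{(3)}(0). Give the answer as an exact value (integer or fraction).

M_X(t) = 4/(9*(1 - 5*e^(t)/9))
K_X(t) = log M_X(t) = -log(1 - 5*e^(t)/9) - 2*log(3) + 2*log(2)
K′(t) = -5*e^(t)/(5*e^(t) - 9)
K′′(t) = 45*e^(t)/(25*e^(2*t) - 90*e^(t) + 81)
K′′′(t) = (-225*e^(2*t) - 405*e^(t))/(125*e^(3*t) - 675*e^(2*t) + 1215*e^(t) - 729)

κ_3 = K′′′(0) = 315/32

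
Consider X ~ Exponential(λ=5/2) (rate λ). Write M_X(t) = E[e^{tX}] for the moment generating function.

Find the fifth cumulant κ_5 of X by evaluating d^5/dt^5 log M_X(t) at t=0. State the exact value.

M_X(t) = 5/(2*(5/2 - t))
K_X(t) = log M_X(t) = -log(5/2 - t) - log(2) + log(5)
K^(5)(t) = -768/(32*t^5 - 400*t^4 + 2000*t^3 - 5000*t^2 + 6250*t - 3125)

κ_5 = K^(5)(0) = 768/3125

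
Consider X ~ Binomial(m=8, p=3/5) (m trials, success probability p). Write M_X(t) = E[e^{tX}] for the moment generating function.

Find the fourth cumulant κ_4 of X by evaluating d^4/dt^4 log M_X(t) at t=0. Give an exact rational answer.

κ_4 = d^4K/dt^4 |_{t=0} = -528/625

M_X(t) = (3*e^(t)/5 + 2/5)^8
K_X(t) = log M_X(t) = 8*log(3*e^(t)/5 + 2/5)
dK/dt = 24*e^(t)/(3*e^(t) + 2)
d^2K/dt^2 = 48*e^(t)/(9*e^(2*t) + 12*e^(t) + 4)
d^3K/dt^3 = (-144*e^(2*t) + 96*e^(t))/(27*e^(3*t) + 54*e^(2*t) + 36*e^(t) + 8)
d^4K/dt^4 = (432*e^(3*t) - 1152*e^(2*t) + 192*e^(t))/(81*e^(4*t) + 216*e^(3*t) + 216*e^(2*t) + 96*e^(t) + 16)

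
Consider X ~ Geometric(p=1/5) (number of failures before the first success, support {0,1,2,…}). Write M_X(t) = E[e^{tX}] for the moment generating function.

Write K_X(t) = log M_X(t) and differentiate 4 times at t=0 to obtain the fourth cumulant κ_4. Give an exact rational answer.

M_X(t) = 1/(5*(1 - 4*e^(t)/5))
K_X(t) = log M_X(t) = -log(1 - 4*e^(t)/5) - log(5)
K′(t) = -4*e^(t)/(4*e^(t) - 5)
K′′(t) = 20*e^(t)/(16*e^(2*t) - 40*e^(t) + 25)
K′′′(t) = (-80*e^(2*t) - 100*e^(t))/(64*e^(3*t) - 240*e^(2*t) + 300*e^(t) - 125)
K′′′′(t) = (320*e^(3*t) + 1600*e^(2*t) + 500*e^(t))/(256*e^(4*t) - 1280*e^(3*t) + 2400*e^(2*t) - 2000*e^(t) + 625)

κ_4 = K′′′′(0) = 2420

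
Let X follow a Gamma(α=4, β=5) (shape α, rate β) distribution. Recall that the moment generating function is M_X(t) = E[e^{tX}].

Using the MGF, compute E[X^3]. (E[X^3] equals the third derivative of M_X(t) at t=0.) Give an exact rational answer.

E[X^3] = d^3M/dt^3 |_{t=0} = 24/25

M_X(t) = 625/(5 - t)^4
dM/dt = -2500/(t^5 - 25*t^4 + 250*t^3 - 1250*t^2 + 3125*t - 3125)
d^2M/dt^2 = 12500/(t^6 - 30*t^5 + 375*t^4 - 2500*t^3 + 9375*t^2 - 18750*t + 15625)
d^3M/dt^3 = -75000/(t^7 - 35*t^6 + 525*t^5 - 4375*t^4 + 21875*t^3 - 65625*t^2 + 109375*t - 78125)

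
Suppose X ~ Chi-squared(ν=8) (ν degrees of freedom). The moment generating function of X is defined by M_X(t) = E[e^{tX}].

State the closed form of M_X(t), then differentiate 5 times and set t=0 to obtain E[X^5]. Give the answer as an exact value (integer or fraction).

M_X(t) = (1 - 2*t)^(-4)
M^(5)(t) = -215040/(512*t^9 - 2304*t^8 + 4608*t^7 - 5376*t^6 + 4032*t^5 - 2016*t^4 + 672*t^3 - 144*t^2 + 18*t - 1)

E[X^5] = M^(5)(0) = 215040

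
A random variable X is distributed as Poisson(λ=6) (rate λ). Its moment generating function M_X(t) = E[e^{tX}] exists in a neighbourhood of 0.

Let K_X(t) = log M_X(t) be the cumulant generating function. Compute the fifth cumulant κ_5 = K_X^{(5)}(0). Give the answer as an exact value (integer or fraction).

M_X(t) = e^(6*e^(t) - 6)
K_X(t) = log M_X(t) = 6*e^(t) - 6
D^5[K](t) = 6*e^(t)

κ_5 = D^5[K](0) = 6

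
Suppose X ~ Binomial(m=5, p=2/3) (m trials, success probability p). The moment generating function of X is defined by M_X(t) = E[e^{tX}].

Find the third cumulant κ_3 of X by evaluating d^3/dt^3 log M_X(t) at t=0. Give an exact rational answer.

κ_3 = D^3[K](0) = -10/27

M_X(t) = (2*e^(t)/3 + 1/3)^5
K_X(t) = log M_X(t) = 5*log(2*e^(t)/3 + 1/3)
D^3[K](t) = (-20*e^(2*t) + 10*e^(t))/(8*e^(3*t) + 12*e^(2*t) + 6*e^(t) + 1)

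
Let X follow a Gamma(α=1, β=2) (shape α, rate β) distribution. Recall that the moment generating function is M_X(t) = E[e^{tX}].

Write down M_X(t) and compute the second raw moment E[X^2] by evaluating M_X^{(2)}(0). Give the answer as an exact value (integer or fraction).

M_X(t) = 2/(2 - t)
dM/dt = 2/(t^2 - 4*t + 4)
d^2M/dt^2 = -4/(t^3 - 6*t^2 + 12*t - 8)

E[X^2] = d^2M/dt^2 |_{t=0} = 1/2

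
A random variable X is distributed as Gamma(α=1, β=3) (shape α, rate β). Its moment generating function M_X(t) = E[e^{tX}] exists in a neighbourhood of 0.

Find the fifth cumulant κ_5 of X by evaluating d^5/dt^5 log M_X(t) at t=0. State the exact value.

M_X(t) = 3/(3 - t)
K_X(t) = log M_X(t) = -log(3 - t) + log(3)
D^5[K](t) = -24/(t^5 - 15*t^4 + 90*t^3 - 270*t^2 + 405*t - 243)

κ_5 = D^5[K](0) = 8/81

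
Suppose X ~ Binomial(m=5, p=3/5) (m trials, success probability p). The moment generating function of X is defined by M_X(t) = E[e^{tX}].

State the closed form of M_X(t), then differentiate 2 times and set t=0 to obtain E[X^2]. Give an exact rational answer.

E[X^2] = M′′(0) = 51/5

M_X(t) = (3*e^(t)/5 + 2/5)^5
M′(t) = 243*e^(5*t)/625 + 648*e^(4*t)/625 + 648*e^(3*t)/625 + 288*e^(2*t)/625 + 48*e^(t)/625
M′′(t) = 243*e^(5*t)/125 + 2592*e^(4*t)/625 + 1944*e^(3*t)/625 + 576*e^(2*t)/625 + 48*e^(t)/625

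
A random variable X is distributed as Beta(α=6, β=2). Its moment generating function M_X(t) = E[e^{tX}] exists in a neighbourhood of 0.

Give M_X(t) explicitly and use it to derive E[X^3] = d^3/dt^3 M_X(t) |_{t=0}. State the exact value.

M_X(t) = ₁F₁(6; 8; t)
dM/dt = 3*₁F₁(7; 9; t)/4
d^2M/dt^2 = 7*₁F₁(8; 10; t)/12
d^3M/dt^3 = 7*₁F₁(9; 11; t)/15

E[X^3] = d^3M/dt^3 |_{t=0} = 7/15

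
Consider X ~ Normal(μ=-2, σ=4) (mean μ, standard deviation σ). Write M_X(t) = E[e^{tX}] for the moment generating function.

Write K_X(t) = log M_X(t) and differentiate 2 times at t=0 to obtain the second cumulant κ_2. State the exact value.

κ_2 = K^(2)(0) = 16

M_X(t) = e^(8*t^2 - 2*t)
K_X(t) = log M_X(t) = 8*t^2 - 2*t
K^(2)(t) = 16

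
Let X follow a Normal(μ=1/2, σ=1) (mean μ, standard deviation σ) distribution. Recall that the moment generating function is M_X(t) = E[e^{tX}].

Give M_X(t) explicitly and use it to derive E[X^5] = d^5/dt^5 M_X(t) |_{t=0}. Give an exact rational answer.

M_X(t) = e^(t^2/2 + t/2)

E[X^5] = M^(5)(0) = 281/32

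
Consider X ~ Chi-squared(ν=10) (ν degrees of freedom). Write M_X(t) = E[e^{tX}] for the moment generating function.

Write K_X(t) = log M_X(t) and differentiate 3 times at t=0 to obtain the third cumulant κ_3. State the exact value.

M_X(t) = (1 - 2*t)^(-5)
K_X(t) = log M_X(t) = -5*log(1 - 2*t)
dK/dt = -10/(2*t - 1)
d^2K/dt^2 = 20/(4*t^2 - 4*t + 1)
d^3K/dt^3 = -80/(8*t^3 - 12*t^2 + 6*t - 1)

κ_3 = d^3K/dt^3 |_{t=0} = 80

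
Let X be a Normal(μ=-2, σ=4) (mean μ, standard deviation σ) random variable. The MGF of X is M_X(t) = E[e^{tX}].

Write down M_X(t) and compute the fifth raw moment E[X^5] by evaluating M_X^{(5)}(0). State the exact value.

E[X^5] = M′′′′′(0) = -8992

M_X(t) = e^(8*t^2 - 2*t)
M′(t) = 16*t*e^(-2*t)*e^(8*t^2) - 2*e^(-2*t)*e^(8*t^2)
M′′(t) = (256*t^2*e^(8*t^2) - 64*t*e^(8*t^2) + 20*e^(8*t^2))*e^(-2*t)
M′′′(t) = (4096*t^3*e^(8*t^2) - 1536*t^2*e^(8*t^2) + 960*t*e^(8*t^2) - 104*e^(8*t^2))*e^(-2*t)
M′′′′(t) = (65536*t^4*e^(8*t^2) - 32768*t^3*e^(8*t^2) + 30720*t^2*e^(8*t^2) - 6656*t*e^(8*t^2) + 1168*e^(8*t^2))*e^(-2*t)
M′′′′′(t) = (1048576*t^5*e^(8*t^2) - 655360*t^4*e^(8*t^2) + 819200*t^3*e^(8*t^2) - 266240*t^2*e^(8*t^2) + 93440*t*e^(8*t^2) - 8992*e^(8*t^2))*e^(-2*t)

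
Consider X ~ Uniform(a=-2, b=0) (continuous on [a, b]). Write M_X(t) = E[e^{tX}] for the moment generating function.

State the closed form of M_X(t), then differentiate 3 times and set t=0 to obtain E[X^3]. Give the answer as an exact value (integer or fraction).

E[X^3] = M′′′(0) = -2

M_X(t) = (1 - e^(-2*t))/(2*t)
M′(t) = (2*t - e^(2*t) + 1)*e^(-2*t)/(2*t^2)
M′′(t) = (-2*t^2 - 2*t + e^(2*t) - 1)*e^(-2*t)/t^3
M′′′(t) = (4*t^3 + 6*t^2 + 6*t - 3*e^(2*t) + 3)*e^(-2*t)/t^4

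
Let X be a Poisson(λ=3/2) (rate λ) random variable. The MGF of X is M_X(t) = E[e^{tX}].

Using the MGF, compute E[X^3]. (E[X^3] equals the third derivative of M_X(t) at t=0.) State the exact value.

E[X^3] = M^(3)(0) = 93/8

M_X(t) = e^(3*e^(t)/2 - 3/2)
M^(3)(t) = (27*e^(3*t)*e^(3*e^(t)/2) + 54*e^(2*t)*e^(3*e^(t)/2) + 12*e^(t)*e^(3*e^(t)/2))*e^(-3/2)/8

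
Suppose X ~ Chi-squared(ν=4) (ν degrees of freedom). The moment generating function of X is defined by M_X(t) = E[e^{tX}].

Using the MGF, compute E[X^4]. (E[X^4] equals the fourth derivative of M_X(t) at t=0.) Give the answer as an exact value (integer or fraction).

E[X^4] = M′′′′(0) = 1920

M_X(t) = (1 - 2*t)^(-2)
M′(t) = -4/(8*t^3 - 12*t^2 + 6*t - 1)
M′′(t) = 24/(16*t^4 - 32*t^3 + 24*t^2 - 8*t + 1)
M′′′(t) = -192/(32*t^5 - 80*t^4 + 80*t^3 - 40*t^2 + 10*t - 1)
M′′′′(t) = 1920/(64*t^6 - 192*t^5 + 240*t^4 - 160*t^3 + 60*t^2 - 12*t + 1)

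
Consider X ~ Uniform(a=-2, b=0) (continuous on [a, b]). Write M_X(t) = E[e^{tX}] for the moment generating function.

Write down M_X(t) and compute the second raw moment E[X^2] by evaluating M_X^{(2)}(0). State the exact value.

M_X(t) = (1 - e^(-2*t))/(2*t)
D^2[M](t) = (-2*t^2 - 2*t + e^(2*t) - 1)*e^(-2*t)/t^3

E[X^2] = D^2[M](0) = 4/3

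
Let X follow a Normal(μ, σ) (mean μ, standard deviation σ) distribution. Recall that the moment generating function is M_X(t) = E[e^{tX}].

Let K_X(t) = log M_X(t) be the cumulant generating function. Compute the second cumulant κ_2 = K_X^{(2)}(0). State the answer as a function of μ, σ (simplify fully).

M_X(t) = e^(μ*t + σ^2*t^2/2)
K_X(t) = log M_X(t) = μ*t + σ^2*t^2/2
K′(t) = μ + σ^2*t
K′′(t) = σ^2

κ_2 = K′′(0) = σ^2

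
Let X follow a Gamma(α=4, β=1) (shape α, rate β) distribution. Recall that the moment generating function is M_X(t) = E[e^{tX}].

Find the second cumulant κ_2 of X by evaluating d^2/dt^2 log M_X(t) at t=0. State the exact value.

κ_2 = d^2K/dt^2 |_{t=0} = 4

M_X(t) = (1 - t)^(-4)
K_X(t) = log M_X(t) = -4*log(1 - t)
dK/dt = -4/(t - 1)
d^2K/dt^2 = 4/(t^2 - 2*t + 1)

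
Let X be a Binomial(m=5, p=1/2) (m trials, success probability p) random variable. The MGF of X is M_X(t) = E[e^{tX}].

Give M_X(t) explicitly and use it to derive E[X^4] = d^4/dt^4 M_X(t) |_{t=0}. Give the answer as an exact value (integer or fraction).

E[X^4] = M^(4)(0) = 90

M_X(t) = (e^(t)/2 + 1/2)^5
M^(4)(t) = 625*e^(5*t)/32 + 40*e^(4*t) + 405*e^(3*t)/16 + 5*e^(2*t) + 5*e^(t)/32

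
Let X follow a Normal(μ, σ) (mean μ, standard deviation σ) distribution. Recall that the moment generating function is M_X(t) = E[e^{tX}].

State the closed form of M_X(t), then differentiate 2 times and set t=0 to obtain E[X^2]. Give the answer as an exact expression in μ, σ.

M_X(t) = e^(μ*t + σ^2*t^2/2)
D^2[M](t) = μ^2*e^(μ*t)*e^(σ^2*t^2/2) + 2*μ*σ^2*t*e^(μ*t)*e^(σ^2*t^2/2) + σ^4*t^2*e^(μ*t)*e^(σ^2*t^2/2) + σ^2*e^(μ*t)*e^(σ^2*t^2/2)

E[X^2] = D^2[M](0) = μ^2 + σ^2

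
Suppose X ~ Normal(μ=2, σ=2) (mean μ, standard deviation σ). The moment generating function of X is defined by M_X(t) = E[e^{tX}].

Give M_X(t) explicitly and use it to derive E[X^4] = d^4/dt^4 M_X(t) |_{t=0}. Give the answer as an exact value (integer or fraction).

E[X^4] = M^(4)(0) = 160

M_X(t) = e^(2*t^2 + 2*t)
M^(4)(t) = 256*t^4*e^(2*t)*e^(2*t^2) + 512*t^3*e^(2*t)*e^(2*t^2) + 768*t^2*e^(2*t)*e^(2*t^2) + 512*t*e^(2*t)*e^(2*t^2) + 160*e^(2*t)*e^(2*t^2)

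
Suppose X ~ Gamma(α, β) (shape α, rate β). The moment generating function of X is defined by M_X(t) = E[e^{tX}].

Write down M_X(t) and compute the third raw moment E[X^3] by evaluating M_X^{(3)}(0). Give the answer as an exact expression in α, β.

M_X(t) = (β/(β - t))^α
M^(3)(t) = (-α^3*β^α*(1/(β - t))^α - 3*α^2*β^α*(1/(β - t))^α - 2*α*β^α*(1/(β - t))^α)/(-β^3 + 3*β^2*t - 3*β*t^2 + t^3)

E[X^3] = M^(3)(0) = α*(α^2 + 3*α + 2)/β^3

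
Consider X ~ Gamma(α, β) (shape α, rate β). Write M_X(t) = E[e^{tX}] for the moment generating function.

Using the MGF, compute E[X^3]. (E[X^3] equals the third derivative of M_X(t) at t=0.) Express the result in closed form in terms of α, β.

M_X(t) = (β/(β - t))^α
M′(t) = -α*β^α*(1/(β - t))^α/(-β + t)
M′′(t) = (α^2*β^α*(1/(β - t))^α + α*β^α*(1/(β - t))^α)/(β^2 - 2*β*t + t^2)
M′′′(t) = (-α^3*β^α*(1/(β - t))^α - 3*α^2*β^α*(1/(β - t))^α - 2*α*β^α*(1/(β - t))^α)/(-β^3 + 3*β^2*t - 3*β*t^2 + t^3)

E[X^3] = M′′′(0) = α*(α^2 + 3*α + 2)/β^3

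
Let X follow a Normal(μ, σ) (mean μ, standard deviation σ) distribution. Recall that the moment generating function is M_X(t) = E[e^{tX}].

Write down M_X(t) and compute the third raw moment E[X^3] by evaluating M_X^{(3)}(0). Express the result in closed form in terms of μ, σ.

M_X(t) = e^(μ*t + σ^2*t^2/2)
dM/dt = μ*e^(μ*t)*e^(σ^2*t^2/2) + σ^2*t*e^(μ*t)*e^(σ^2*t^2/2)
d^2M/dt^2 = μ^2*e^(μ*t)*e^(σ^2*t^2/2) + 2*μ*σ^2*t*e^(μ*t)*e^(σ^2*t^2/2) + σ^4*t^2*e^(μ*t)*e^(σ^2*t^2/2) + σ^2*e^(μ*t)*e^(σ^2*t^2/2)

E[X^3] = d^3M/dt^3 |_{t=0} = μ*(μ^2 + 3*σ^2)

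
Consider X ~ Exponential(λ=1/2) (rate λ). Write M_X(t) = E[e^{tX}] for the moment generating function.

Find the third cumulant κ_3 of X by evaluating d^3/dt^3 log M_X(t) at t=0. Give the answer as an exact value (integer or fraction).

M_X(t) = 1/(2*(1/2 - t))
K_X(t) = log M_X(t) = -log(1/2 - t) - log(2)
D^3[K](t) = -16/(8*t^3 - 12*t^2 + 6*t - 1)

κ_3 = D^3[K](0) = 16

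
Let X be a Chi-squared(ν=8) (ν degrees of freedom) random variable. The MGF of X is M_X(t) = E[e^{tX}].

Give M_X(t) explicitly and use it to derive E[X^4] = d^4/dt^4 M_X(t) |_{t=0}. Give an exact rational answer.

M_X(t) = (1 - 2*t)^(-4)
M′(t) = -8/(32*t^5 - 80*t^4 + 80*t^3 - 40*t^2 + 10*t - 1)
M′′(t) = 80/(64*t^6 - 192*t^5 + 240*t^4 - 160*t^3 + 60*t^2 - 12*t + 1)
M′′′(t) = -960/(128*t^7 - 448*t^6 + 672*t^5 - 560*t^4 + 280*t^3 - 84*t^2 + 14*t - 1)
M′′′′(t) = 13440/(256*t^8 - 1024*t^7 + 1792*t^6 - 1792*t^5 + 1120*t^4 - 448*t^3 + 112*t^2 - 16*t + 1)

E[X^4] = M′′′′(0) = 13440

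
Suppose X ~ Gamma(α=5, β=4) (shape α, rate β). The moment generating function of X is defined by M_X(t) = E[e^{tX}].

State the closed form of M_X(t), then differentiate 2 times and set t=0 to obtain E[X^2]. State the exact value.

E[X^2] = M^(2)(0) = 15/8

M_X(t) = 1024/(4 - t)^5
M^(2)(t) = -30720/(t^7 - 28*t^6 + 336*t^5 - 2240*t^4 + 8960*t^3 - 21504*t^2 + 28672*t - 16384)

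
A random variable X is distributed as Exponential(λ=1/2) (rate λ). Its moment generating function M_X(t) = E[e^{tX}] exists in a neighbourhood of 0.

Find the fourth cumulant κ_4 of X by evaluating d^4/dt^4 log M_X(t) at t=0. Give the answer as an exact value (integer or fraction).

κ_4 = d^4K/dt^4 |_{t=0} = 96

M_X(t) = 1/(2*(1/2 - t))
K_X(t) = log M_X(t) = -log(1/2 - t) - log(2)
dK/dt = -2/(2*t - 1)
d^2K/dt^2 = 4/(4*t^2 - 4*t + 1)
d^3K/dt^3 = -16/(8*t^3 - 12*t^2 + 6*t - 1)
d^4K/dt^4 = 96/(16*t^4 - 32*t^3 + 24*t^2 - 8*t + 1)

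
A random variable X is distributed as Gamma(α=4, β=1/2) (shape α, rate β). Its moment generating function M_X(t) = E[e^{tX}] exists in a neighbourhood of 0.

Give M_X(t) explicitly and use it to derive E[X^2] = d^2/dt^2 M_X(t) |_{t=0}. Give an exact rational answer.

E[X^2] = M′′(0) = 80

M_X(t) = 1/(16*(1/2 - t)^4)
M′(t) = -8/(32*t^5 - 80*t^4 + 80*t^3 - 40*t^2 + 10*t - 1)
M′′(t) = 80/(64*t^6 - 192*t^5 + 240*t^4 - 160*t^3 + 60*t^2 - 12*t + 1)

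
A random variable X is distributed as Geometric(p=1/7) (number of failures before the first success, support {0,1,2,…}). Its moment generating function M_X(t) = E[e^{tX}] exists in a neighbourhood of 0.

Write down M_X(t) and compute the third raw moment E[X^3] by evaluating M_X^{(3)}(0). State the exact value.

M_X(t) = 1/(7*(1 - 6*e^(t)/7))
M′(t) = 6*e^(t)/(36*e^(2*t) - 84*e^(t) + 49)
M′′(t) = (-36*e^(2*t) - 42*e^(t))/(216*e^(3*t) - 756*e^(2*t) + 882*e^(t) - 343)
M′′′(t) = (216*e^(3*t) + 1008*e^(2*t) + 294*e^(t))/(1296*e^(4*t) - 6048*e^(3*t) + 10584*e^(2*t) - 8232*e^(t) + 2401)

E[X^3] = M′′′(0) = 1518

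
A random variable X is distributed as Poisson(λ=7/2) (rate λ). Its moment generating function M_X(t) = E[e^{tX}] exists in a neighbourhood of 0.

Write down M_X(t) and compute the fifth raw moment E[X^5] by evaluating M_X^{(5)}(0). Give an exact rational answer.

E[X^5] = d^5M/dt^5 |_{t=0} = 105119/32

M_X(t) = e^(7*e^(t)/2 - 7/2)
dM/dt = 7*e^(-7/2)*e^(t)*e^(7*e^(t)/2)/2
d^2M/dt^2 = (49*e^(2*t)*e^(7*e^(t)/2) + 14*e^(t)*e^(7*e^(t)/2))*e^(-7/2)/4
d^3M/dt^3 = (343*e^(3*t)*e^(7*e^(t)/2) + 294*e^(2*t)*e^(7*e^(t)/2) + 28*e^(t)*e^(7*e^(t)/2))*e^(-7/2)/8
d^4M/dt^4 = (2401*e^(4*t)*e^(7*e^(t)/2) + 4116*e^(3*t)*e^(7*e^(t)/2) + 1372*e^(2*t)*e^(7*e^(t)/2) + 56*e^(t)*e^(7*e^(t)/2))*e^(-7/2)/16
d^5M/dt^5 = (16807*e^(5*t)*e^(7*e^(t)/2) + 48020*e^(4*t)*e^(7*e^(t)/2) + 34300*e^(3*t)*e^(7*e^(t)/2) + 5880*e^(2*t)*e^(7*e^(t)/2) + 112*e^(t)*e^(7*e^(t)/2))*e^(-7/2)/32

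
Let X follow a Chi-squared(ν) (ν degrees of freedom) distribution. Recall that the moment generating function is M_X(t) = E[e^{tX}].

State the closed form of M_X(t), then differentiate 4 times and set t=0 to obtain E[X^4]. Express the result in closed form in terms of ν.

E[X^4] = d^4M/dt^4 |_{t=0} = ν*(ν^3 + 12*ν^2 + 44*ν + 48)

M_X(t) = (1 - 2*t)^(-ν/2)
dM/dt = -ν/(2*t*(1 - 2*t)^(ν/2) - (1 - 2*t)^(ν/2))
d^2M/dt^2 = (ν^2 + 2*ν)/(4*t^2*(1 - 2*t)^(ν/2) - 4*t*(1 - 2*t)^(ν/2) + (1 - 2*t)^(ν/2))
d^3M/dt^3 = (-ν^3 - 6*ν^2 - 8*ν)/(8*t^3*(1 - 2*t)^(ν/2) - 12*t^2*(1 - 2*t)^(ν/2) + 6*t*(1 - 2*t)^(ν/2) - (1 - 2*t)^(ν/2))
d^4M/dt^4 = (ν^4 + 12*ν^3 + 44*ν^2 + 48*ν)/(16*t^4*(1 - 2*t)^(ν/2) - 32*t^3*(1 - 2*t)^(ν/2) + 24*t^2*(1 - 2*t)^(ν/2) - 8*t*(1 - 2*t)^(ν/2) + (1 - 2*t)^(ν/2))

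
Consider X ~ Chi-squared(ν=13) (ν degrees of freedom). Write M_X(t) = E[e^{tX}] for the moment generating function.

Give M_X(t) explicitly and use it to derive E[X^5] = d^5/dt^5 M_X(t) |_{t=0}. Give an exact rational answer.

M_X(t) = (1 - 2*t)^(-13/2)
M′(t) = -13/(128*t^7*√(1 - 2*t) - 448*t^6*√(1 - 2*t) + 672*t^5*√(1 - 2*t) - 560*t^4*√(1 - 2*t) + 280*t^3*√(1 - 2*t) - 84*t^2*√(1 - 2*t) + 14*t*√(1 - 2*t) - √(1 - 2*t))

E[X^5] = M′′′′′(0) = 1322685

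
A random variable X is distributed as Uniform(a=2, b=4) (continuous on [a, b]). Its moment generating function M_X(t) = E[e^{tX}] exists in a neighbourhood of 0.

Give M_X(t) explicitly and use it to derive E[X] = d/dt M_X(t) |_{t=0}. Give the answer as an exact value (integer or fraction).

E[X] = dM/dt |_{t=0} = 3

M_X(t) = (e^(4*t) - e^(2*t))/(2*t)
dM/dt = (4*t*e^(4*t) - 2*t*e^(2*t) - e^(4*t) + e^(2*t))/(2*t^2)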